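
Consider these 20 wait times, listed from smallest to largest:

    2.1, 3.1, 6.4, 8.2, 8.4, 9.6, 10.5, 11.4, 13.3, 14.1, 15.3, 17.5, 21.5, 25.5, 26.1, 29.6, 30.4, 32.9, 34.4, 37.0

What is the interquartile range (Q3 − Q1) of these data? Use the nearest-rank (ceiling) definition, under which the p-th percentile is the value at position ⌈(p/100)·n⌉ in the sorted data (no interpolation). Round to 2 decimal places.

17.70

n = 20.
P25: rank ⌈25/100·20⌉ = 5 → 8.4.
P75: rank ⌈75/100·20⌉ = 15 → 26.1.
Difference: 26.1 − 8.4 = 17.7.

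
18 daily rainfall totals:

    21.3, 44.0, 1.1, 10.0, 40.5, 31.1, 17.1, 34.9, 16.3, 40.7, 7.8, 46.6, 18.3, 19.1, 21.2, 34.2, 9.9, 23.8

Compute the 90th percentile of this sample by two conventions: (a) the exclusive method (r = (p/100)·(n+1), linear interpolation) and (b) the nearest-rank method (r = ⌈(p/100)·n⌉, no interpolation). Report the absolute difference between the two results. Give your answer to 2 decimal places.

0.26

Sorted: 1.1, 7.8, 9.9, 10.0, 16.3, 17.1, 18.3, 19.1, 21.2, 21.3, 23.8, 31.1, 34.2, 34.9, 40.5, 40.7, 44.0, 46.6.
n = 18.
(a) r = 17.1; between ranks 17 (44.0) and 18 (46.6): 44.26.
(b) the nearest-rank method: rank 17 → 44.
|44.26 − 44| = 0.26.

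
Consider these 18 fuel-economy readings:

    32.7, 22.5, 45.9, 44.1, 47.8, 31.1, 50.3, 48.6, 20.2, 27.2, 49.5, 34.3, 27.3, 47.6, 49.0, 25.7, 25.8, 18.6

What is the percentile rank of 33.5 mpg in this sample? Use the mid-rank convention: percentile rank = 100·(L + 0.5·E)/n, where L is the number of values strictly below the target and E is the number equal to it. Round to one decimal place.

50.0

Sorted: 18.6, 20.2, 22.5, 25.7, 25.8, 27.2, 27.3, 31.1, 32.7, 34.3, 44.1, 45.9, 47.6, 47.8, 48.6, 49.0, 49.5, 50.3.
Count below 33.5: L = 9; count equal: E = 0; n = 18.
Percentile rank = 100·(9 + 0.5·0)/18 = 100·9/18 = 50.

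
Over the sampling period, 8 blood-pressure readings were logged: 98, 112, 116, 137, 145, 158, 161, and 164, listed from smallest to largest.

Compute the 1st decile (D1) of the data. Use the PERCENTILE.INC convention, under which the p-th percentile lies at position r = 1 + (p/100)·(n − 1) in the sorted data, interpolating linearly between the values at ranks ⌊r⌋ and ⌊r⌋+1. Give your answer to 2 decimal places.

107.80

n = 8.
r = 1 + (10/100)·(8 − 1) = 1 + 0.7 = 1.7.
Rank 1 is 98 and rank 2 is 112.
Interpolate: 98 + 0.7·(112 − 98) = 98 + 0.7·14 = 107.8.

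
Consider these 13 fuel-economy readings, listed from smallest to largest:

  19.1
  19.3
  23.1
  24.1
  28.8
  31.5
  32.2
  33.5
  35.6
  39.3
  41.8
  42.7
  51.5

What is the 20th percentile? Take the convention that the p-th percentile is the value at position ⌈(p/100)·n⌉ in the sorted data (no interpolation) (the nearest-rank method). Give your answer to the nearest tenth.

23.1

n = 13.
Position = ⌈20/100 · 13⌉ = ⌈2.6⌉ = 3.
The value at rank 3 is 23.1.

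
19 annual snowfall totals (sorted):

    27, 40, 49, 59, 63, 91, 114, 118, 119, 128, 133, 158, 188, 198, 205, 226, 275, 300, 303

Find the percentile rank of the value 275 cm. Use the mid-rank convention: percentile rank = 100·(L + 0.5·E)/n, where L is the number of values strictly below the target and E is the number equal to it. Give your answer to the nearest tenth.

86.8

Count below 275: L = 16; count equal: E = 1; n = 19.
Percentile rank = 100·(16 + 0.5·1)/19 = 100·16.5/19 = 86.84.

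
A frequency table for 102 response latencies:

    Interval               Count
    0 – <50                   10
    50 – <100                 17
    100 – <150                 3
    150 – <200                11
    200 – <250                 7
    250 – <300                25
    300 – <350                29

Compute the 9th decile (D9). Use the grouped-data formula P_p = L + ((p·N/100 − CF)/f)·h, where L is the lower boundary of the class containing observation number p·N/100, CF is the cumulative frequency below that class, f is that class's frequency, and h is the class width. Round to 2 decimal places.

N = 102; target position k = 90/100 · 102 = 91.8.
Cumulative frequencies: 10, 27, 30, 41, 48, 73, 102.
Observation 91.8 falls in the class 300 – <350.
L = 300, CF = 73, f = 29, h = 50.
P90 = 300 + ((91.8 − 73)/29)·50 = 300 + 32.4138 = 332.414.

332.41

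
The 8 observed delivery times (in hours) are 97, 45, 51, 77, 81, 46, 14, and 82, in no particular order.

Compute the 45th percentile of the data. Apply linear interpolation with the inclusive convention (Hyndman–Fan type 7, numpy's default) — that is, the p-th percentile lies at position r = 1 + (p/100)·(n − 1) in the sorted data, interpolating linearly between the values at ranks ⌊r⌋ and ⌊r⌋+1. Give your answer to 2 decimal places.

54.90

Sorted: 14, 45, 46, 51, 77, 81, 82, 97.
n = 8.
r = 1 + (45/100)·(8 − 1) = 1 + 3.15 = 4.15.
Rank 4 is 51 and rank 5 is 77.
Interpolate: 51 + 0.15·(77 − 51) = 51 + 0.15·26 = 54.9.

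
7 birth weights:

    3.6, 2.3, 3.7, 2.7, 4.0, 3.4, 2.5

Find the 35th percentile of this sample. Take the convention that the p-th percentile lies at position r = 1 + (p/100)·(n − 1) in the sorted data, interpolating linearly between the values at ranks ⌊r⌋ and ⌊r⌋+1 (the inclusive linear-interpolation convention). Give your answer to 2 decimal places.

2.77

Sorted: 2.3, 2.5, 2.7, 3.4, 3.6, 3.7, 4.0.
n = 7.
r = 1 + (35/100)·(7 − 1) = 1 + 2.1 = 3.1.
Rank 3 is 2.7 and rank 4 is 3.4.
Interpolate: 2.7 + 0.1·(3.4 − 2.7) = 2.7 + 0.1·0.7 = 2.77.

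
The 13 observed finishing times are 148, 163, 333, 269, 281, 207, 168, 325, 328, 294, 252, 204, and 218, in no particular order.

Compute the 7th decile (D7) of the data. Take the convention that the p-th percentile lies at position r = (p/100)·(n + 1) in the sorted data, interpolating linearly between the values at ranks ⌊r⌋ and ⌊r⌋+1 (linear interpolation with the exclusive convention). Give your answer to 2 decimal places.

Sorted: 148, 163, 168, 204, 207, 218, 252, 269, 281, 294, 325, 328, 333.
n = 13.
r = (70/100)·(13 + 1) = 9.8.
Rank 9 is 281 and rank 10 is 294.
Interpolate: 281 + 0.8·(294 − 281) = 281 + 0.8·13 = 291.4.

291.40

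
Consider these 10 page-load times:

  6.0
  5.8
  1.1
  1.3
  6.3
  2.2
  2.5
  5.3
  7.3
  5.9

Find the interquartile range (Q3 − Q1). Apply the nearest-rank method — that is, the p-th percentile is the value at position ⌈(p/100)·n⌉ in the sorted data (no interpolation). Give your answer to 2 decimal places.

3.80

Sorted: 1.1, 1.3, 2.2, 2.5, 5.3, 5.8, 5.9, 6.0, 6.3, 7.3.
n = 10.
P25: rank ⌈25/100·10⌉ = 3 → 2.2.
P75: rank ⌈75/100·10⌉ = 8 → 6.
Difference: 6 − 2.2 = 3.8.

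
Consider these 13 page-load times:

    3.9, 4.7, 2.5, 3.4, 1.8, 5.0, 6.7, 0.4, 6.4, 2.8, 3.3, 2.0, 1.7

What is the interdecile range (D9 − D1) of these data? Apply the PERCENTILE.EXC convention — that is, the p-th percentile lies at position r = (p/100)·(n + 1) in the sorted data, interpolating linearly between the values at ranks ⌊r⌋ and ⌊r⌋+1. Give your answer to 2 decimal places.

5.66

Sorted: 0.4, 1.7, 1.8, 2.0, 2.5, 2.8, 3.3, 3.4, 3.9, 4.7, 5.0, 6.4, 6.7.
n = 13.
P10: r = 1.4; ranks 1–2 are 0.4, 1.7; interpolating gives 0.92.
P90: r = 12.6; ranks 12–13 are 6.4, 6.7; interpolating gives 6.58.
Difference: 6.58 − 0.92 = 5.66.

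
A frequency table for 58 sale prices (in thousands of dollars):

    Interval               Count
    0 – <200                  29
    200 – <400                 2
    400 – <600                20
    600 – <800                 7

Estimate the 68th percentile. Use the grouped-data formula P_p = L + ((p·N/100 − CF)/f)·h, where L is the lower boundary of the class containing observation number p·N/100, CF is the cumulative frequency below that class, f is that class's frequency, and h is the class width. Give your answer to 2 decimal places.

484.40

N = 58; target position k = 68/100 · 58 = 39.44.
Cumulative frequencies: 29, 31, 51, 58.
Observation 39.44 falls in the class 400 – <600.
L = 400, CF = 31, f = 20, h = 200.
P68 = 400 + ((39.44 − 31)/20)·200 = 400 + 84.4 = 484.4.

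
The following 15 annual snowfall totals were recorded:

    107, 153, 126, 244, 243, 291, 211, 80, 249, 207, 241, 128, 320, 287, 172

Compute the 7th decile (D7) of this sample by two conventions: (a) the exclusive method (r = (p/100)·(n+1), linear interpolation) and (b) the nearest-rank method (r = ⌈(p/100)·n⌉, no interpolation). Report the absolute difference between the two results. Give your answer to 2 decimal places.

Sorted: 80, 107, 126, 128, 153, 172, 207, 211, 241, 243, 244, 249, 287, 291, 320.
n = 15.
(a) r = 11.2; between ranks 11 (244) and 12 (249): 245.
(b) the nearest-rank method: rank 11 → 244.
|245 − 244| = 1.

1.00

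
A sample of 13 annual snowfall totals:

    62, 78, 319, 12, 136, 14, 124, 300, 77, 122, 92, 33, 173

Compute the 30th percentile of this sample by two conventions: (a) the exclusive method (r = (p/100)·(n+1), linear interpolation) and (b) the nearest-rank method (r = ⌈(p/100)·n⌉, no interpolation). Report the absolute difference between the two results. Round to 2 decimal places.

3.00

Sorted: 12, 14, 33, 62, 77, 78, 92, 122, 124, 136, 173, 300, 319.
n = 13.
(a) r = 4.2; between ranks 4 (62) and 5 (77): 65.
(b) the nearest-rank method: rank 4 → 62.
|65 − 62| = 3.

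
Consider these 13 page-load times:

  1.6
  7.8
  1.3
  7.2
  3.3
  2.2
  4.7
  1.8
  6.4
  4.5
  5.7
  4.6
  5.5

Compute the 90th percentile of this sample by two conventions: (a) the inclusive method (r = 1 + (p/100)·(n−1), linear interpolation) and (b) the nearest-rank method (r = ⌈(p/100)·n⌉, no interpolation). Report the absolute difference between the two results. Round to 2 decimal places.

0.16

Sorted: 1.3, 1.6, 1.8, 2.2, 3.3, 4.5, 4.6, 4.7, 5.5, 5.7, 6.4, 7.2, 7.8.
n = 13.
(a) r = 11.8; between ranks 11 (6.4) and 12 (7.2): 7.04.
(b) the nearest-rank method: rank 12 → 7.2.
|7.04 − 7.2| = 0.16.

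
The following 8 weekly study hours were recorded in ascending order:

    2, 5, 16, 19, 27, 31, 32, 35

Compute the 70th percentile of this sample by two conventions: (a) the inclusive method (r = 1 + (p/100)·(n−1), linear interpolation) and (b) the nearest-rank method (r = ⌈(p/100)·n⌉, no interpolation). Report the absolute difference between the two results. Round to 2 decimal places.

n = 8.
(a) r = 5.9; between ranks 5 (27) and 6 (31): 30.6.
(b) the nearest-rank method: rank 6 → 31.
|30.6 − 31| = 0.4.

0.40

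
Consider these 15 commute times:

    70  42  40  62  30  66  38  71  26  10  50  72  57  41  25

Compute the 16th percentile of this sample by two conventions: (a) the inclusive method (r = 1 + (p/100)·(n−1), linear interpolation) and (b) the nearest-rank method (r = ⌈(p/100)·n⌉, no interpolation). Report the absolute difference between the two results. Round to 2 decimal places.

0.96

Sorted: 10, 25, 26, 30, 38, 40, 41, 42, 50, 57, 62, 66, 70, 71, 72.
n = 15.
(a) r = 3.24; between ranks 3 (26) and 4 (30): 26.96.
(b) the nearest-rank method: rank 3 → 26.
|26.96 − 26| = 0.96.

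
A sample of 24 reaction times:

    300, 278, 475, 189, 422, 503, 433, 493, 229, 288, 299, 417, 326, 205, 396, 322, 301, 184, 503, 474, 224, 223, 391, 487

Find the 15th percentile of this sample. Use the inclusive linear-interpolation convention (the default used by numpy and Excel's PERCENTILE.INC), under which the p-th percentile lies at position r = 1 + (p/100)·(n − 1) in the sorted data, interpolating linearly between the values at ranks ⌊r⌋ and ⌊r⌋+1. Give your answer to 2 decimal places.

Sorted: 184, 189, 205, 223, 224, 229, 278, 288, 299, 300, 301, 322, 326, 391, 396, 417, 422, 433, 474, 475, 487, 493, 503, 503.
n = 24.
r = 1 + (15/100)·(24 − 1) = 1 + 3.45 = 4.45.
Rank 4 is 223 and rank 5 is 224.
Interpolate: 223 + 0.45·(224 − 223) = 223 + 0.45·1 = 223.45.

223.45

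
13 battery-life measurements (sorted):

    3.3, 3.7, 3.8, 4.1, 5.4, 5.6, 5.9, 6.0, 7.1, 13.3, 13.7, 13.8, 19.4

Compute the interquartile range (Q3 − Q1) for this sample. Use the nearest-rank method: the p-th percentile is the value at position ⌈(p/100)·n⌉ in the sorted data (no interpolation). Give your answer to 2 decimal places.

n = 13.
P25: rank ⌈25/100·13⌉ = 4 → 4.1.
P75: rank ⌈75/100·13⌉ = 10 → 13.3.
Difference: 13.3 − 4.1 = 9.2.

9.20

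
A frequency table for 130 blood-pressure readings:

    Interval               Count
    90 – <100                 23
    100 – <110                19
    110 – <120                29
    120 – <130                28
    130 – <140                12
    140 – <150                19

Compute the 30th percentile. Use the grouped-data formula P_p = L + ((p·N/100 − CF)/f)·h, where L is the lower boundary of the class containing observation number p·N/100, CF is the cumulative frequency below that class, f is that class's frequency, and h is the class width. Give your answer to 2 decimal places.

108.42

N = 130; target position k = 30/100 · 130 = 39.
Cumulative frequencies: 23, 42, 71, 99, 111, 130.
Observation 39 falls in the class 100 – <110.
L = 100, CF = 23, f = 19, h = 10.
P30 = 100 + ((39 − 23)/19)·10 = 100 + 8.42105 = 108.421.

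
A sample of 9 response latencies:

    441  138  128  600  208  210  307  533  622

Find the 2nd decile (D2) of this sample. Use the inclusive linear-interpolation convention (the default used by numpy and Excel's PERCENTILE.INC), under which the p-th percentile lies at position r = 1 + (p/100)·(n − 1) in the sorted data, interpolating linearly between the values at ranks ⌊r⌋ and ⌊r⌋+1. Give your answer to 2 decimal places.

Sorted: 128, 138, 208, 210, 307, 441, 533, 600, 622.
n = 9.
r = 1 + (20/100)·(9 − 1) = 1 + 1.6 = 2.6.
Rank 2 is 138 and rank 3 is 208.
Interpolate: 138 + 0.6·(208 − 138) = 138 + 0.6·70 = 180.

180.00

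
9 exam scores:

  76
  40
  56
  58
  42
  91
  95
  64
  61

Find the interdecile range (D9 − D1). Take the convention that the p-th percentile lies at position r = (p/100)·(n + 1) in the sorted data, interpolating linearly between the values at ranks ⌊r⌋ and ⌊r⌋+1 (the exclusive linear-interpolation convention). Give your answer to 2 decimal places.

55.00

Sorted: 40, 42, 56, 58, 61, 64, 76, 91, 95.
n = 9.
P10: r = 1 (integer) → 40.
P90: r = 9 (integer) → 95.
Difference: 95 − 40 = 55.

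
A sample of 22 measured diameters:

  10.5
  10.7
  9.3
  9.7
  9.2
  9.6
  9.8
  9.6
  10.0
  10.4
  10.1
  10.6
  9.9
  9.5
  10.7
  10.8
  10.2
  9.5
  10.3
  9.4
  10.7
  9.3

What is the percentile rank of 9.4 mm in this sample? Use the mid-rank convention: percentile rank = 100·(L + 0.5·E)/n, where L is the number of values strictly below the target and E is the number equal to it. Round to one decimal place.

Sorted: 9.2, 9.3, 9.3, 9.4, 9.5, 9.5, 9.6, 9.6, 9.7, 9.8, 9.9, 10.0, 10.1, 10.2, 10.3, 10.4, 10.5, 10.6, 10.7, 10.7, 10.7, 10.8.
Count below 9.4: L = 3; count equal: E = 1; n = 22.
Percentile rank = 100·(3 + 0.5·1)/22 = 100·3.5/22 = 15.91.

15.9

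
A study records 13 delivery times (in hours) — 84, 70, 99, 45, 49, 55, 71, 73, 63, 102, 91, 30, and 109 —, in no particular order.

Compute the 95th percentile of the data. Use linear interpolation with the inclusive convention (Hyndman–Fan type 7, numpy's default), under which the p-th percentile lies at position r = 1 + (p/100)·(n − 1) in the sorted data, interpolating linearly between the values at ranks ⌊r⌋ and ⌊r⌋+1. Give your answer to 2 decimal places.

104.80

Sorted: 30, 45, 49, 55, 63, 70, 71, 73, 84, 91, 99, 102, 109.
n = 13.
r = 1 + (95/100)·(13 − 1) = 1 + 11.4 = 12.4.
Rank 12 is 102 and rank 13 is 109.
Interpolate: 102 + 0.4·(109 − 102) = 102 + 0.4·7 = 104.8.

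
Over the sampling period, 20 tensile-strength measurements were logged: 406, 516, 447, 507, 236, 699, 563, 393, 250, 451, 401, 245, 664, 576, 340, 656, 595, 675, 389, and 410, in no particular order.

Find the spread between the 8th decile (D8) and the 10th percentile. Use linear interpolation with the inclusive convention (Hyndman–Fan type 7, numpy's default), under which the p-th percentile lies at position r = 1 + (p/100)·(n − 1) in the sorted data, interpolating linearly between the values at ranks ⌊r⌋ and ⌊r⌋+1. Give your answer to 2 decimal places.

Sorted: 236, 245, 250, 340, 389, 393, 401, 406, 410, 447, 451, 507, 516, 563, 576, 595, 656, 664, 675, 699.
n = 20.
P10: r = 2.9; ranks 2–3 are 245, 250; interpolating gives 249.5.
P80: r = 16.2; ranks 16–17 are 595, 656; interpolating gives 607.2.
Difference: 607.2 − 249.5 = 357.7.

357.70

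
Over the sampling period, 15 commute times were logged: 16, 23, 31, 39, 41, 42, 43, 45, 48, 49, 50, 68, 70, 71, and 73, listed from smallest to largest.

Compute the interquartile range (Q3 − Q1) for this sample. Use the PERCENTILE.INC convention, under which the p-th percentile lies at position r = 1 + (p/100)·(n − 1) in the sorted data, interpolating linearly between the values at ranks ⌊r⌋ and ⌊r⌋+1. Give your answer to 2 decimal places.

n = 15.
P25: r = 4.5; ranks 4–5 are 39, 41; interpolating gives 40.
P75: r = 11.5; ranks 11–12 are 50, 68; interpolating gives 59.
Difference: 59 − 40 = 19.

19.00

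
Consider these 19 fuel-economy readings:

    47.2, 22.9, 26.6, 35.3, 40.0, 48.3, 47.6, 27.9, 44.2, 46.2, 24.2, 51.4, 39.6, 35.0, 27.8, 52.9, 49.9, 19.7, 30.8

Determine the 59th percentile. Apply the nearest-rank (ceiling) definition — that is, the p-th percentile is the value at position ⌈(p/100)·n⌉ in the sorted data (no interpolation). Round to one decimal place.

Sorted: 19.7, 22.9, 24.2, 26.6, 27.8, 27.9, 30.8, 35.0, 35.3, 39.6, 40.0, 44.2, 46.2, 47.2, 47.6, 48.3, 49.9, 51.4, 52.9.
n = 19.
Position = ⌈59/100 · 19⌉ = ⌈11.21⌉ = 12.
The value at rank 12 is 44.2.

44.2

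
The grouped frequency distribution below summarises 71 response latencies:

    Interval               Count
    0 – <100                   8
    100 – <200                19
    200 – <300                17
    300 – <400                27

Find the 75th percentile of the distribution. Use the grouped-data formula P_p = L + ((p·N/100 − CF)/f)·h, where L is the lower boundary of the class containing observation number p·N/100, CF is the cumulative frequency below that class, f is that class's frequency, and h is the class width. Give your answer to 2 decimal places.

334.26

N = 71; target position k = 75/100 · 71 = 53.25.
Cumulative frequencies: 8, 27, 44, 71.
Observation 53.25 falls in the class 300 – <400.
L = 300, CF = 44, f = 27, h = 100.
P75 = 300 + ((53.25 − 44)/27)·100 = 300 + 34.2593 = 334.259.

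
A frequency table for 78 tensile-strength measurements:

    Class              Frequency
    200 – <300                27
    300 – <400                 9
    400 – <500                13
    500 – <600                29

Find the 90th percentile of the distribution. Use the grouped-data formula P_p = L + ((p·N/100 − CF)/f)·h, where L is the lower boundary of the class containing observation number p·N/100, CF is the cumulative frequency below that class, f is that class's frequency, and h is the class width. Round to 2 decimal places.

N = 78; target position k = 90/100 · 78 = 70.2.
Cumulative frequencies: 27, 36, 49, 78.
Observation 70.2 falls in the class 500 – <600.
L = 500, CF = 49, f = 29, h = 100.
P90 = 500 + ((70.2 − 49)/29)·100 = 500 + 73.1034 = 573.103.

573.10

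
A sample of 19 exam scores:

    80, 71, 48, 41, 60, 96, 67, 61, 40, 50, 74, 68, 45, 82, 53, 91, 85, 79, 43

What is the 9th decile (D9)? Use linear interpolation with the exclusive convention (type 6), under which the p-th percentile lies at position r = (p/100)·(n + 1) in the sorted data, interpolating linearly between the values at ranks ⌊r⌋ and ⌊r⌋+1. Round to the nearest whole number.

Sorted: 40, 41, 43, 45, 48, 50, 53, 60, 61, 67, 68, 71, 74, 79, 80, 82, 85, 91, 96.
n = 19.
r = (90/100)·(19 + 1) = 18.
r is an integer, so P90 is the value at rank 18: 91.

91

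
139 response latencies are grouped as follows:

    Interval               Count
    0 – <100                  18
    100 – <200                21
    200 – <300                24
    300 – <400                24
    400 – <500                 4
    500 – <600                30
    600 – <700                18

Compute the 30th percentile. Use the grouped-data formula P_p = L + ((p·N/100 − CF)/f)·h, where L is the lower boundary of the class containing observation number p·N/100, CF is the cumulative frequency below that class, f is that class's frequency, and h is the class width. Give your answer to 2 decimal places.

211.25

N = 139; target position k = 30/100 · 139 = 41.7.
Cumulative frequencies: 18, 39, 63, 87, 91, 121, 139.
Observation 41.7 falls in the class 200 – <300.
L = 200, CF = 39, f = 24, h = 100.
P30 = 200 + ((41.7 − 39)/24)·100 = 200 + 11.25 = 211.25.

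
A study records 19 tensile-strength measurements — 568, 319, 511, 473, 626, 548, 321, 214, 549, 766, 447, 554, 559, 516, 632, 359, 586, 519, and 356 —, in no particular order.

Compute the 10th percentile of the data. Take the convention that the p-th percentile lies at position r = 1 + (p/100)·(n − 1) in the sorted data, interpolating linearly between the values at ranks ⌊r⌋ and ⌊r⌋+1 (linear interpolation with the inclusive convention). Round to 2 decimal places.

320.60

Sorted: 214, 319, 321, 356, 359, 447, 473, 511, 516, 519, 548, 549, 554, 559, 568, 586, 626, 632, 766.
n = 19.
r = 1 + (10/100)·(19 − 1) = 1 + 1.8 = 2.8.
Rank 2 is 319 and rank 3 is 321.
Interpolate: 319 + 0.8·(321 − 319) = 319 + 0.8·2 = 320.6.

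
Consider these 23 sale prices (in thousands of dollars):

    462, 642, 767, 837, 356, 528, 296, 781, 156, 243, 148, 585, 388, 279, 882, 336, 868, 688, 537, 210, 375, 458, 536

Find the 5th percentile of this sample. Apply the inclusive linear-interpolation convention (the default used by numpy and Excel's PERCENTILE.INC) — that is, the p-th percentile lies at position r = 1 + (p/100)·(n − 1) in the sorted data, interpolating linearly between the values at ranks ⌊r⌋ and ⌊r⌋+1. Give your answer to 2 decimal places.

161.40

Sorted: 148, 156, 210, 243, 279, 296, 336, 356, 375, 388, 458, 462, 528, 536, 537, 585, 642, 688, 767, 781, 837, 868, 882.
n = 23.
r = 1 + (5/100)·(23 − 1) = 1 + 1.1 = 2.1.
Rank 2 is 156 and rank 3 is 210.
Interpolate: 156 + 0.1·(210 − 156) = 156 + 0.1·54 = 161.4.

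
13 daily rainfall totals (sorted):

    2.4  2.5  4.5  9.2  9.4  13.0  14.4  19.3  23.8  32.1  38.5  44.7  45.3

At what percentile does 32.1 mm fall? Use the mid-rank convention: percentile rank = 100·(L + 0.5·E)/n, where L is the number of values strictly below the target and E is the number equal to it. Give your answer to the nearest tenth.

Count below 32.1: L = 9; count equal: E = 1; n = 13.
Percentile rank = 100·(9 + 0.5·1)/13 = 100·9.5/13 = 73.08.

73.1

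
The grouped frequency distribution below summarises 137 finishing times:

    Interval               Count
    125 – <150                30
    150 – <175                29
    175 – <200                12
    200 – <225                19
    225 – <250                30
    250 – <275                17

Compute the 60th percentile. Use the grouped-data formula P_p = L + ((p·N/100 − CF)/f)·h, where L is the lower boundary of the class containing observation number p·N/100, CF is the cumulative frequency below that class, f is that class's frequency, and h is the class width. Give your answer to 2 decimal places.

214.74

N = 137; target position k = 60/100 · 137 = 82.2.
Cumulative frequencies: 30, 59, 71, 90, 120, 137.
Observation 82.2 falls in the class 200 – <225.
L = 200, CF = 71, f = 19, h = 25.
P60 = 200 + ((82.2 − 71)/19)·25 = 200 + 14.7368 = 214.737.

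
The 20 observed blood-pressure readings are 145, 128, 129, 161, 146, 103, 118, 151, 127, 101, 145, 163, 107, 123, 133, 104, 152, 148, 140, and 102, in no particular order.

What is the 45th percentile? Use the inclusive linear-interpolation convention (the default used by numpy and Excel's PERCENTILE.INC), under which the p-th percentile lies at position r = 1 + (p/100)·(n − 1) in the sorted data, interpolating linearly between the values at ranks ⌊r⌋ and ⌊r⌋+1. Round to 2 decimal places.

128.55

Sorted: 101, 102, 103, 104, 107, 118, 123, 127, 128, 129, 133, 140, 145, 145, 146, 148, 151, 152, 161, 163.
n = 20.
r = 1 + (45/100)·(20 − 1) = 1 + 8.55 = 9.55.
Rank 9 is 128 and rank 10 is 129.
Interpolate: 128 + 0.55·(129 − 128) = 128 + 0.55·1 = 128.55.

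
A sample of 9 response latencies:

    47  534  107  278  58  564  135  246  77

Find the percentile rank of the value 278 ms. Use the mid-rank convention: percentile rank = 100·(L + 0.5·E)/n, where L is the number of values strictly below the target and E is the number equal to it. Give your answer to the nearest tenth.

72.2

Sorted: 47, 58, 77, 107, 135, 246, 278, 534, 564.
Count below 278: L = 6; count equal: E = 1; n = 9.
Percentile rank = 100·(6 + 0.5·1)/9 = 100·6.5/9 = 72.22.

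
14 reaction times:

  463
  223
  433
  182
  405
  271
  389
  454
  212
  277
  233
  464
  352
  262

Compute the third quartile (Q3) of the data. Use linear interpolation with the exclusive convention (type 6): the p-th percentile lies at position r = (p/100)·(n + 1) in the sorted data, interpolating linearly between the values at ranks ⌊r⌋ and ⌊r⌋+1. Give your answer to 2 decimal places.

Sorted: 182, 212, 223, 233, 262, 271, 277, 352, 389, 405, 433, 454, 463, 464.
n = 14.
r = (75/100)·(14 + 1) = 11.25.
Rank 11 is 433 and rank 12 is 454.
Interpolate: 433 + 0.25·(454 − 433) = 433 + 0.25·21 = 438.25.

438.25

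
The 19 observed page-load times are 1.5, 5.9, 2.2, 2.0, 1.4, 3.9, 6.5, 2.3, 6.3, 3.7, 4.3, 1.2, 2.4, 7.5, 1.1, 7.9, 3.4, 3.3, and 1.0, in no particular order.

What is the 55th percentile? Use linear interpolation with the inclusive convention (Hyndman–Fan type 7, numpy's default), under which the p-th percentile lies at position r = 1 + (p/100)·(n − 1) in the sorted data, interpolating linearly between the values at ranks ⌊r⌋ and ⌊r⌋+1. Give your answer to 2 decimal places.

3.39

Sorted: 1.0, 1.1, 1.2, 1.4, 1.5, 2.0, 2.2, 2.3, 2.4, 3.3, 3.4, 3.7, 3.9, 4.3, 5.9, 6.3, 6.5, 7.5, 7.9.
n = 19.
r = 1 + (55/100)·(19 − 1) = 1 + 9.9 = 10.9.
Rank 10 is 3.3 and rank 11 is 3.4.
Interpolate: 3.3 + 0.9·(3.4 − 3.3) = 3.3 + 0.9·0.1 = 3.39.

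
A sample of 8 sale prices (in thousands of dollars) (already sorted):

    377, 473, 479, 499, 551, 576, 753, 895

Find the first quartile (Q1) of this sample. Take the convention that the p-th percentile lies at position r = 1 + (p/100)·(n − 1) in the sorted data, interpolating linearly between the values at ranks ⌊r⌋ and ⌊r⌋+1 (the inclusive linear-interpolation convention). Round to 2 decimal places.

477.50

n = 8.
r = 1 + (25/100)·(8 − 1) = 1 + 1.75 = 2.75.
Rank 2 is 473 and rank 3 is 479.
Interpolate: 473 + 0.75·(479 − 473) = 473 + 0.75·6 = 477.5.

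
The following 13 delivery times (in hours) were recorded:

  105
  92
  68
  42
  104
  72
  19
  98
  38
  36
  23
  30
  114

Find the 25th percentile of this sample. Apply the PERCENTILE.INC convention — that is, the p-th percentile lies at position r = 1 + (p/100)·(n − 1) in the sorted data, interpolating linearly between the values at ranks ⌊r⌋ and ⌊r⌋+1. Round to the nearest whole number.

Sorted: 19, 23, 30, 36, 38, 42, 68, 72, 92, 98, 104, 105, 114.
n = 13.
r = 1 + (25/100)·(13 − 1) = 1 + 3 = 4.
r is an integer, so P25 is the value at rank 4: 36.

36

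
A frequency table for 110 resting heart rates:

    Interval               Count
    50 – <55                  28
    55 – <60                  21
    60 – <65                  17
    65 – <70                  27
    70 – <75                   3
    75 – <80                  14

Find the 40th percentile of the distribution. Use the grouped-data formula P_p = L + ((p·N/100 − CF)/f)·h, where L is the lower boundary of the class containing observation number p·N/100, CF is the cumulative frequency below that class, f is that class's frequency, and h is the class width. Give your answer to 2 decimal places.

58.81

N = 110; target position k = 40/100 · 110 = 44.
Cumulative frequencies: 28, 49, 66, 93, 96, 110.
Observation 44 falls in the class 55 – <60.
L = 55, CF = 28, f = 21, h = 5.
P40 = 55 + ((44 − 28)/21)·5 = 55 + 3.80952 = 58.8095.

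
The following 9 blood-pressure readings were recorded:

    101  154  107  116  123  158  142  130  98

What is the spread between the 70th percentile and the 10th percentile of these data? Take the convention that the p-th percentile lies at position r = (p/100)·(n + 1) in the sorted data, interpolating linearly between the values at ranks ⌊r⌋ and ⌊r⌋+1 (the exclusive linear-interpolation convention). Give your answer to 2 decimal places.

44.00

Sorted: 98, 101, 107, 116, 123, 130, 142, 154, 158.
n = 9.
P10: r = 1 (integer) → 98.
P70: r = 7 (integer) → 142.
Difference: 142 − 98 = 44.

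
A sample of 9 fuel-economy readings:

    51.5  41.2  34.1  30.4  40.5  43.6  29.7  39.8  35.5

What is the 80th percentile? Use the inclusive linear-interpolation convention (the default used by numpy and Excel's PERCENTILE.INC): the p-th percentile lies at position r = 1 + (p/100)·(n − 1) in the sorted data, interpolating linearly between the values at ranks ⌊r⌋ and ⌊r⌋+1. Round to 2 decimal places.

Sorted: 29.7, 30.4, 34.1, 35.5, 39.8, 40.5, 41.2, 43.6, 51.5.
n = 9.
r = 1 + (80/100)·(9 − 1) = 1 + 6.4 = 7.4.
Rank 7 is 41.2 and rank 8 is 43.6.
Interpolate: 41.2 + 0.4·(43.6 − 41.2) = 41.2 + 0.4·2.4 = 42.16.

42.16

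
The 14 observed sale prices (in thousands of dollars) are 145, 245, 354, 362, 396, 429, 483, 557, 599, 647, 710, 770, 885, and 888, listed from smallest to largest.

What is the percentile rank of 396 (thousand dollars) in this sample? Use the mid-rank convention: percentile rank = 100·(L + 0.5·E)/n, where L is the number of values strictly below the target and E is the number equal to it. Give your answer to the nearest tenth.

32.1

Count below 396: L = 4; count equal: E = 1; n = 14.
Percentile rank = 100·(4 + 0.5·1)/14 = 100·4.5/14 = 32.14.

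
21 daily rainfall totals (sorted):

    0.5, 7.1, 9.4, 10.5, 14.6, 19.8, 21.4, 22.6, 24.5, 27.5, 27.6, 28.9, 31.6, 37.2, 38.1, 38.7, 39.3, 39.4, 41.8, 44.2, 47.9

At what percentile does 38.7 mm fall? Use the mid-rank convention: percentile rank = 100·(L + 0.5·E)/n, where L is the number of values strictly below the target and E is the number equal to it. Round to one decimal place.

73.8

Count below 38.7: L = 15; count equal: E = 1; n = 21.
Percentile rank = 100·(15 + 0.5·1)/21 = 100·15.5/21 = 73.81.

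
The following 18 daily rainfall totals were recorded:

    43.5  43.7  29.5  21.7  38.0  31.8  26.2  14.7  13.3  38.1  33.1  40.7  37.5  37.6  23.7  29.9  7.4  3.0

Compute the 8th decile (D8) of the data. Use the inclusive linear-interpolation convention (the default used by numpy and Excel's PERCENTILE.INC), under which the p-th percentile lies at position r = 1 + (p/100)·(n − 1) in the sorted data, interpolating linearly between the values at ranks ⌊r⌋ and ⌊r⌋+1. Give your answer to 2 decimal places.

Sorted: 3.0, 7.4, 13.3, 14.7, 21.7, 23.7, 26.2, 29.5, 29.9, 31.8, 33.1, 37.5, 37.6, 38.0, 38.1, 40.7, 43.5, 43.7.
n = 18.
r = 1 + (80/100)·(18 − 1) = 1 + 13.6 = 14.6.
Rank 14 is 38.0 and rank 15 is 38.1.
Interpolate: 38.0 + 0.6·(38.1 − 38.0) = 38.0 + 0.6·0.1 = 38.06.

38.06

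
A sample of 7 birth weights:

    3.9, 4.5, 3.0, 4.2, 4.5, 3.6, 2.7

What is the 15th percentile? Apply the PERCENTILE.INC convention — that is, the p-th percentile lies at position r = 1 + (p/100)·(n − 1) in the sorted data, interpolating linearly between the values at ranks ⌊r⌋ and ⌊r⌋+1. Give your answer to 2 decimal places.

Sorted: 2.7, 3.0, 3.6, 3.9, 4.2, 4.5, 4.5.
n = 7.
r = 1 + (15/100)·(7 − 1) = 1 + 0.9 = 1.9.
Rank 1 is 2.7 and rank 2 is 3.0.
Interpolate: 2.7 + 0.9·(3.0 − 2.7) = 2.7 + 0.9·0.3 = 2.97.

2.97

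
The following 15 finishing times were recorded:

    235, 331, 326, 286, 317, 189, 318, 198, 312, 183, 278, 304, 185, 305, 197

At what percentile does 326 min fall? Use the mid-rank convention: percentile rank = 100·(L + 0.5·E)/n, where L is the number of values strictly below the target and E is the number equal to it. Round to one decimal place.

Sorted: 183, 185, 189, 197, 198, 235, 278, 286, 304, 305, 312, 317, 318, 326, 331.
Count below 326: L = 13; count equal: E = 1; n = 15.
Percentile rank = 100·(13 + 0.5·1)/15 = 100·13.5/15 = 90.

90.0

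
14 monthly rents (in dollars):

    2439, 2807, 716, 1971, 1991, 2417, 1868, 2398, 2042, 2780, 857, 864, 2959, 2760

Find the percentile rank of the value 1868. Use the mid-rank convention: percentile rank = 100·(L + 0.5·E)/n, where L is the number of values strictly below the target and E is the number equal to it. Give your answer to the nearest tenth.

Sorted: 716, 857, 864, 1868, 1971, 1991, 2042, 2398, 2417, 2439, 2760, 2780, 2807, 2959.
Count below 1868: L = 3; count equal: E = 1; n = 14.
Percentile rank = 100·(3 + 0.5·1)/14 = 100·3.5/14 = 25.

25.0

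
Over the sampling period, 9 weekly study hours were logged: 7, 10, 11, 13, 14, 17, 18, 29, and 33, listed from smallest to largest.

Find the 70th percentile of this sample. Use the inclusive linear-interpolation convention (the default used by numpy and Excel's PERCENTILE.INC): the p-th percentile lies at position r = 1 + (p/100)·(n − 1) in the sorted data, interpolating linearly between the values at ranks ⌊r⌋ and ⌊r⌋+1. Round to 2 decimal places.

n = 9.
r = 1 + (70/100)·(9 − 1) = 1 + 5.6 = 6.6.
Rank 6 is 17 and rank 7 is 18.
Interpolate: 17 + 0.6·(18 − 17) = 17 + 0.6·1 = 17.6.

17.60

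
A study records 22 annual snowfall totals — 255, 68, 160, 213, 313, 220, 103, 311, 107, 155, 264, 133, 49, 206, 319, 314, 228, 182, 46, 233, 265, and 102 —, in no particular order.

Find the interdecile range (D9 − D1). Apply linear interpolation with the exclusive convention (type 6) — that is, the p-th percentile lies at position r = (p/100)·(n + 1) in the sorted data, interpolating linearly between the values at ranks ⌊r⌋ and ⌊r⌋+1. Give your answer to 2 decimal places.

Sorted: 46, 49, 68, 102, 103, 107, 133, 155, 160, 182, 206, 213, 220, 228, 233, 255, 264, 265, 311, 313, 314, 319.
n = 22.
P10: r = 2.3; ranks 2–3 are 49, 68; interpolating gives 54.7.
P90: r = 20.7; ranks 20–21 are 313, 314; interpolating gives 313.7.
Difference: 313.7 − 54.7 = 259.

259.00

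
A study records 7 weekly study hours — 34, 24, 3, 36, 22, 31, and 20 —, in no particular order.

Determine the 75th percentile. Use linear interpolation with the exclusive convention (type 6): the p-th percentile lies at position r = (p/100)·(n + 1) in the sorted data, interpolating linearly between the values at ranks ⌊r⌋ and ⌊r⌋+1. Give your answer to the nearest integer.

34

Sorted: 3, 20, 22, 24, 31, 34, 36.
n = 7.
r = (75/100)·(7 + 1) = 6.
r is an integer, so P75 is the value at rank 6: 34.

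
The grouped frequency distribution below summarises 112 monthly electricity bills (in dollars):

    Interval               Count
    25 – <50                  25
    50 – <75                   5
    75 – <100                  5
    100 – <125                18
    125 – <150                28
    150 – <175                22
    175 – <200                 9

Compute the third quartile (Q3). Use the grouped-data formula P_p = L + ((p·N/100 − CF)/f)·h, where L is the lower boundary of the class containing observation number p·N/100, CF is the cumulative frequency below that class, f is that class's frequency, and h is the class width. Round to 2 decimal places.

N = 112; target position k = 75/100 · 112 = 84.
Cumulative frequencies: 25, 30, 35, 53, 81, 103, 112.
Observation 84 falls in the class 150 – <175.
L = 150, CF = 81, f = 22, h = 25.
P75 = 150 + ((84 − 81)/22)·25 = 150 + 3.40909 = 153.409.

153.41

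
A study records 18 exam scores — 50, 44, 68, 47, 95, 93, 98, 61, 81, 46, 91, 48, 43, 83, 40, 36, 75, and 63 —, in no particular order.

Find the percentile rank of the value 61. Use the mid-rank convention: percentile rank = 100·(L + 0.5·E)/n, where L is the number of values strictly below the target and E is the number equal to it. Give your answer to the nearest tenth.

Sorted: 36, 40, 43, 44, 46, 47, 48, 50, 61, 63, 68, 75, 81, 83, 91, 93, 95, 98.
Count below 61: L = 8; count equal: E = 1; n = 18.
Percentile rank = 100·(8 + 0.5·1)/18 = 100·8.5/18 = 47.22.

47.2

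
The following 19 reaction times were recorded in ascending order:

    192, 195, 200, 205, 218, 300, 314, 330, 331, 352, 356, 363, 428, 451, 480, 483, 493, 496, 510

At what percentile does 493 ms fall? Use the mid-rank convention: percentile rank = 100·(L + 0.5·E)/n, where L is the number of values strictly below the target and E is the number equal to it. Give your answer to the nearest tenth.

Count below 493: L = 16; count equal: E = 1; n = 19.
Percentile rank = 100·(16 + 0.5·1)/19 = 100·16.5/19 = 86.84.

86.8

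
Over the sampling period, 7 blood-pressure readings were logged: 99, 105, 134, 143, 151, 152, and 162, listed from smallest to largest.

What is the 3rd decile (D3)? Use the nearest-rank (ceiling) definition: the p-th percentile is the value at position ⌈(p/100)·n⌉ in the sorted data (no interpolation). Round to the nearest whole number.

134

n = 7.
Position = ⌈30/100 · 7⌉ = ⌈2.1⌉ = 3.
The value at rank 3 is 134.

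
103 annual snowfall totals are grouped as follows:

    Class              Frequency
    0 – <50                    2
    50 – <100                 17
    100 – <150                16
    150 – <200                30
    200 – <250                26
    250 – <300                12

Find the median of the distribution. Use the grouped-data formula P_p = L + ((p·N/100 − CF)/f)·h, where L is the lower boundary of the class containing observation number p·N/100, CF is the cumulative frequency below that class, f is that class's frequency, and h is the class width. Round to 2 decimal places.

N = 103; target position k = 50/100 · 103 = 51.5.
Cumulative frequencies: 2, 19, 35, 65, 91, 103.
Observation 51.5 falls in the class 150 – <200.
L = 150, CF = 35, f = 30, h = 50.
P50 = 150 + ((51.5 − 35)/30)·50 = 150 + 27.5 = 177.5.

177.50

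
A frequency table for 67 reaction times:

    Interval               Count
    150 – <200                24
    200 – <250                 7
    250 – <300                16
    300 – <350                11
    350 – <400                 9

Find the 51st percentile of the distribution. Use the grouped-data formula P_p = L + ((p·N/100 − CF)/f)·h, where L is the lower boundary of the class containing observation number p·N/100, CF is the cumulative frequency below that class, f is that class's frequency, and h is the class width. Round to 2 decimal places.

259.91

N = 67; target position k = 51/100 · 67 = 34.17.
Cumulative frequencies: 24, 31, 47, 58, 67.
Observation 34.17 falls in the class 250 – <300.
L = 250, CF = 31, f = 16, h = 50.
P51 = 250 + ((34.17 − 31)/16)·50 = 250 + 9.90625 = 259.906.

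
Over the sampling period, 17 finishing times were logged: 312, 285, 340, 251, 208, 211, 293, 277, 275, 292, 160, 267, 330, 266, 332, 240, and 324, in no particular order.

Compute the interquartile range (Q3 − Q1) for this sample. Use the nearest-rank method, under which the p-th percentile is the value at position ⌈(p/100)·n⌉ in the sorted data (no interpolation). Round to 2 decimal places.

61.00

Sorted: 160, 208, 211, 240, 251, 266, 267, 275, 277, 285, 292, 293, 312, 324, 330, 332, 340.
n = 17.
P25: rank ⌈25/100·17⌉ = 5 → 251.
P75: rank ⌈75/100·17⌉ = 13 → 312.
Difference: 312 − 251 = 61.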